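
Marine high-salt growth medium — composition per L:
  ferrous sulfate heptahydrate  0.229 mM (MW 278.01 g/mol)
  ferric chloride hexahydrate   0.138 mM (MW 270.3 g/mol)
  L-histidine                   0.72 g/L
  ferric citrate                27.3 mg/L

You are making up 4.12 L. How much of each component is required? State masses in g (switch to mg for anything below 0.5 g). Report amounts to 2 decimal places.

Scale factor relative to 1 L: 4.12.
ferrous sulfate heptahydrate: 0.229 mmol/L × 278.01 mg/mmol × 4.12 L = 262.30 mg
ferric chloride hexahydrate: 0.138 mmol/L × 270.3 mg/mmol × 4.12 L = 153.68 mg
L-histidine: 0.72 g/L × 4.12 L = 2.97 g
ferric citrate: 27.3 mg/L × 4.12 L = 112.48 mg

ferrous sulfate heptahydrate 262.30 mg; ferric chloride hexahydrate 153.68 mg; L-histidine 2.97 g; ferric citrate 112.48 mg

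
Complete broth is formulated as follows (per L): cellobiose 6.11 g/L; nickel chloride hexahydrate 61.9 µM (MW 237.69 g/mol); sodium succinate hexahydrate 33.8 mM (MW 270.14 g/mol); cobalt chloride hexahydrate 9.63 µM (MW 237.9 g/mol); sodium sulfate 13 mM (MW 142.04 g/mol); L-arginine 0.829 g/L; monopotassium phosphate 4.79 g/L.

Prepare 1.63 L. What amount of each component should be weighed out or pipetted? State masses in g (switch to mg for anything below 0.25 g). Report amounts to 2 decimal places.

Scale factor relative to 1 L: 1.63.
cellobiose: 6.11 g/L × 1.63 L = 9.96 g
nickel chloride hexahydrate: 61.9 µmol/L × 237.69 g/mol × 1.63 L ÷ 1000 = 23.98 mg
sodium succinate hexahydrate: 33.8 mmol/L × 270.14 g/mol × 1.63 L ÷ 1000 = 14.88 g
cobalt chloride hexahydrate: 9.63 µmol/L × 237.9 g/mol × 1.63 L ÷ 1000 = 3.73 mg
sodium sulfate: 13 mmol/L × 142.04 g/mol × 1.63 L ÷ 1000 = 3.01 g
L-arginine: 0.829 g/L × 1.63 L = 1.35 g
monopotassium phosphate: 4.79 g/L × 1.63 L = 7.81 g

cellobiose 9.96 g; nickel chloride hexahydrate 23.98 mg; sodium succinate hexahydrate 14.88 g; cobalt chloride hexahydrate 3.73 mg; sodium sulfate 3.01 g; L-arginine 1.35 g; monopotassium phosphate 7.81 g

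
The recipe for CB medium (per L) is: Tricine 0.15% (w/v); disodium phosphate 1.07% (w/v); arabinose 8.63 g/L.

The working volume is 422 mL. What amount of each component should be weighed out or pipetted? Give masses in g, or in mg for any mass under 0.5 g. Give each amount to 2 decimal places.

Tricine 0.63 g; disodium phosphate 4.52 g; arabinose 3.64 g

Scale factor relative to 1 L: 0.422.
Tricine: 0.15% w/v = 1.5 g/L → 1.5 × 0.422 L = 0.63 g
disodium phosphate: 1.07 g per 100 mL × 422 mL ÷ 100 = 4.52 g
arabinose: 8.63 g/L × 0.422 L = 3.64 g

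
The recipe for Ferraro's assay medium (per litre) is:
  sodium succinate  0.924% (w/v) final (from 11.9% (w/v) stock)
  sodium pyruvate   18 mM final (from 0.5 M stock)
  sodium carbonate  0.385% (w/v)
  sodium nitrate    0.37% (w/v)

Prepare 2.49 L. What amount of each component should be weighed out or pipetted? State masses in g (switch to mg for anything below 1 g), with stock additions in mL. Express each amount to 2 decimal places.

sodium succinate 193.34 mL; sodium pyruvate 89.64 mL; sodium carbonate 9.59 g; sodium nitrate 9.21 g

Working volume: 2.49 L.
sodium succinate: dilute stock: 0.924% ÷ 11.9% × 2490 mL = 193.34 mL
sodium pyruvate: dilute stock: 18 mM × 2490 mL ÷ 500 mM = 89.64 mL
sodium carbonate: 0.385% w/v = 3.85 g/L → 3.85 × 2.49 L = 9.59 g
sodium nitrate: 0.37 g per 100 mL × 2490 mL ÷ 100 = 9.21 g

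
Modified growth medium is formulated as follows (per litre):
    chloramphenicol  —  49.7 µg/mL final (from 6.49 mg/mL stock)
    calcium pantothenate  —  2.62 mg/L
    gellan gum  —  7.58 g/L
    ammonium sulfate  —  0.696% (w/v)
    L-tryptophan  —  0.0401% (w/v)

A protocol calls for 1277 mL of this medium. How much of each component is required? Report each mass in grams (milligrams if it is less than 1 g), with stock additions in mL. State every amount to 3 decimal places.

Target volume = 1277 mL = 1.277 L.
chloramphenicol: V = C2·V2/C1 = 49.7 µg/mL × 1277 mL ÷ 6490 µg/mL = 9.779 mL
calcium pantothenate: 2.62 mg/L × 1.277 L = 3.346 mg
gellan gum: 7.58 g/L × 1.277 L = 9.680 g
ammonium sulfate: 0.696 g per 100 mL × 1277 mL ÷ 100 = 8.888 g
L-tryptophan: 0.0401% w/v = 0.401 g/L → 0.401 × 1.277 L = 0.512077 g = 512.077 mg

chloramphenicol 9.779 mL; calcium pantothenate 3.346 mg; gellan gum 9.680 g; ammonium sulfate 8.888 g; L-tryptophan 512.077 mg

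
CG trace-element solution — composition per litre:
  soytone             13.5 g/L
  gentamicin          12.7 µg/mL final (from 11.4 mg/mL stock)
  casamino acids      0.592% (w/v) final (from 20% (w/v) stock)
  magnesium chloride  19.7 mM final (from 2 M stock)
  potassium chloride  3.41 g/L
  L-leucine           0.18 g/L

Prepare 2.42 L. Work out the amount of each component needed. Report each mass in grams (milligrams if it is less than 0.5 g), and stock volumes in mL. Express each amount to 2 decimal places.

soytone 32.67 g; gentamicin 2.70 mL; casamino acids 71.63 mL; magnesium chloride 23.84 mL; potassium chloride 8.25 g; L-leucine 435.60 mg

Scale factor relative to 1 L: 2.42.
soytone: 13.5 g/L × 2.42 L = 32.67 g
gentamicin: C1V1 = C2V2 → 12.7 µg/mL × 2420 mL ÷ 11400 µg/mL = 2.70 mL
casamino acids: C1V1 = C2V2 → 0.592% ÷ 20% × 2420 mL = 71.63 mL
magnesium chloride: dilute stock: 19.7 mM × 2420 mL ÷ 2000 mM = 23.84 mL
potassium chloride: 3.41 g/L × 2.42 L = 8.25 g
L-leucine: 0.18 g/L × 2.42 L = 0.4356 g = 435.60 mg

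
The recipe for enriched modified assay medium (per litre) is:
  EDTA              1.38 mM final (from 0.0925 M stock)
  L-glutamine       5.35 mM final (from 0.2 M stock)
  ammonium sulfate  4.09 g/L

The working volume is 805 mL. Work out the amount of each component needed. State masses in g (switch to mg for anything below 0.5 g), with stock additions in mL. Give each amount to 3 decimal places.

EDTA 12.010 mL; L-glutamine 21.534 mL; ammonium sulfate 3.292 g

Target volume = 805 mL = 0.805 L.
EDTA: dilute stock: 1.38 mM × 805 mL ÷ 92.5 mM = 12.010 mL
L-glutamine: dilute stock: 5.35 mM × 805 mL ÷ 200 mM = 21.534 mL
ammonium sulfate: 4.09 g/L × 0.805 L = 3.292 g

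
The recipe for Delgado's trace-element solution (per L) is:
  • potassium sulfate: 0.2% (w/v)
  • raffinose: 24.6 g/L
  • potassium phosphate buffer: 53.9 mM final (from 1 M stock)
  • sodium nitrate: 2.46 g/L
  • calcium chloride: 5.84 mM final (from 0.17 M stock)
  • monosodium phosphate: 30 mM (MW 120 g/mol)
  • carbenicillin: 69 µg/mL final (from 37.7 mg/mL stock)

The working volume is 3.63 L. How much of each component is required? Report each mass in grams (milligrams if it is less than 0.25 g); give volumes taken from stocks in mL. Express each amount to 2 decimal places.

Working volume: 3.63 L.
potassium sulfate: 0.2% w/v = 2 g/L → 2 × 3.63 L = 7.26 g
raffinose: 24.6 g/L × 3.63 L = 89.30 g
potassium phosphate buffer: V = C2·V2/C1 = 53.9 mM × 3630 mL ÷ 1000 mM = 195.66 mL
sodium nitrate: 2.46 g/L × 3.63 L = 8.93 g
calcium chloride: C1V1 = C2V2 → 5.84 mM × 3630 mL ÷ 170 mM = 124.70 mL
monosodium phosphate: 30 mmol/L × 120 g/mol × 3.63 L ÷ 1000 = 13.07 g
carbenicillin: V = C2·V2/C1 = 69 µg/mL × 3630 mL ÷ 37700 µg/mL = 6.64 mL

potassium sulfate 7.26 g; raffinose 89.30 g; potassium phosphate buffer 195.66 mL; sodium nitrate 8.93 g; calcium chloride 124.70 mL; monosodium phosphate 13.07 g; carbenicillin 6.64 mL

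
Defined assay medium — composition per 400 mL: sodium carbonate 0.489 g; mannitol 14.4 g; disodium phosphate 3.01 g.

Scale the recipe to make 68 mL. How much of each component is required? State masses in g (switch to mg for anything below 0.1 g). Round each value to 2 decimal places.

sodium carbonate 83.13 mg; mannitol 2.45 g; disodium phosphate 0.51 g

Scale factor = 68 mL / 400 mL = 0.17.
sodium carbonate: 0.489 g × (68 mL / 400 mL) = 0.08313 g = 83.13 mg
mannitol: 14.4 g × (68 mL / 400 mL) = 2.45 g
disodium phosphate: 3.01 g × (68 mL / 400 mL) = 0.51 g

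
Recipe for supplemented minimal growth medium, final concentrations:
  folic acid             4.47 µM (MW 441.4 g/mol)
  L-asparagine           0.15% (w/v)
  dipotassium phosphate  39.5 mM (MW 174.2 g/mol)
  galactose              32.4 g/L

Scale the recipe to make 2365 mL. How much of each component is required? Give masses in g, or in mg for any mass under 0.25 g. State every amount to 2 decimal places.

folic acid 4.67 mg; L-asparagine 3.55 g; dipotassium phosphate 16.27 g; galactose 76.63 g

Scale factor relative to 1 L: 2.365.
folic acid: 4.47 µmol/L × 441.4 g/mol × 2.365 L ÷ 1000 = 4.67 mg
L-asparagine: 0.15% w/v = 1.5 g/L → 1.5 × 2.365 L = 3.55 g
dipotassium phosphate: 39.5 mmol/L × 174.2 g/mol × 2.365 L ÷ 1000 = 16.27 g
galactose: 32.4 g/L × 2.365 L = 76.63 g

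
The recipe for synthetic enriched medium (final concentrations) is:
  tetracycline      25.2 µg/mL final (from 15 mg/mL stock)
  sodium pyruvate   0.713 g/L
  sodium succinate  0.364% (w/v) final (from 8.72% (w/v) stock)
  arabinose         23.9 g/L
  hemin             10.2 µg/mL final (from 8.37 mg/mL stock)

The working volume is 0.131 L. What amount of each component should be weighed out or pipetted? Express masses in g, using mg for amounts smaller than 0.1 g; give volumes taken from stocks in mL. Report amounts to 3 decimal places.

Scale factor relative to 1 L: 0.131.
tetracycline: C1V1 = C2V2 → 25.2 µg/mL × 131 mL ÷ 15000 µg/mL = 0.220 mL
sodium pyruvate: 0.713 g/L × 0.131 L = 0.093403 g = 93.403 mg
sodium succinate: C1V1 = C2V2 → 0.364% ÷ 8.72% × 131 mL = 5.468 mL
arabinose: 23.9 g/L × 0.131 L = 3.131 g
hemin: C1V1 = C2V2 → 10.2 µg/mL × 131 mL ÷ 8370 µg/mL = 0.160 mL

tetracycline 0.220 mL; sodium pyruvate 93.403 mg; sodium succinate 5.468 mL; arabinose 3.131 g; hemin 0.160 mL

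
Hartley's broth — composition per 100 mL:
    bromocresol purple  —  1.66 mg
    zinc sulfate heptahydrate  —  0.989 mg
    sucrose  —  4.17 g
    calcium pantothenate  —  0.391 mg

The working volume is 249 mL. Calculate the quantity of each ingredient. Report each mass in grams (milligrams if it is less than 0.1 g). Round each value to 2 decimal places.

Scale factor = 249 mL / 100 mL = 2.49.
bromocresol purple: 1.66 mg × (249 mL / 100 mL) = 4.13 mg
zinc sulfate heptahydrate: 0.989 mg × (249 mL / 100 mL) = 2.46 mg
sucrose: 4.17 g × (249 mL / 100 mL) = 10.38 g
calcium pantothenate: 0.391 mg × (249 mL / 100 mL) = 0.97 mg

bromocresol purple 4.13 mg; zinc sulfate heptahydrate 2.46 mg; sucrose 10.38 g; calcium pantothenate 0.97 mg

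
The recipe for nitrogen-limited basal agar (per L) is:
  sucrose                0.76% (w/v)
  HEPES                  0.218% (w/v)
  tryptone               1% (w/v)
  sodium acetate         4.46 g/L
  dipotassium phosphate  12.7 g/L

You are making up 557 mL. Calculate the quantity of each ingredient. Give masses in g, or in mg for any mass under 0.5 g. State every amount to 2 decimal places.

sucrose 4.23 g; HEPES 1.21 g; tryptone 5.57 g; sodium acetate 2.48 g; dipotassium phosphate 7.07 g

Scale factor relative to 1 L: 0.557.
sucrose: 0.76 g per 100 mL × 557 mL ÷ 100 = 4.23 g
HEPES: 0.218% w/v = 2.18 g/L → 2.18 × 0.557 L = 1.21 g
tryptone: 1 g per 100 mL × 557 mL ÷ 100 = 5.57 g
sodium acetate: 4.46 g/L × 0.557 L = 2.48 g
dipotassium phosphate: 12.7 g/L × 0.557 L = 7.07 g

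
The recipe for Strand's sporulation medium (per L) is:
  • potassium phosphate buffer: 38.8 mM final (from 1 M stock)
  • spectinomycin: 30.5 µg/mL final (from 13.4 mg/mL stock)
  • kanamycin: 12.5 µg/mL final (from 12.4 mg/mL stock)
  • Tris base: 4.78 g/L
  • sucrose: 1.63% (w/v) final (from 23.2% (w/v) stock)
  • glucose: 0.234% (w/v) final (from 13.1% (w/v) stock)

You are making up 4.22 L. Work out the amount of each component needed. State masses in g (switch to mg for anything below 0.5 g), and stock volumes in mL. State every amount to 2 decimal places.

potassium phosphate buffer 163.74 mL; spectinomycin 9.61 mL; kanamycin 4.25 mL; Tris base 20.17 g; sucrose 296.49 mL; glucose 75.38 mL

Scale factor relative to 1 L: 4.22.
potassium phosphate buffer: V = C2·V2/C1 = 38.8 mM × 4220 mL ÷ 1000 mM = 163.74 mL
spectinomycin: dilute stock: 30.5 µg/mL × 4220 mL ÷ 13400 µg/mL = 9.61 mL
kanamycin: dilute stock: 12.5 µg/mL × 4220 mL ÷ 12400 µg/mL = 4.25 mL
Tris base: 4.78 g/L × 4.22 L = 20.17 g
sucrose: C1V1 = C2V2 → 1.63% ÷ 23.2% × 4220 mL = 296.49 mL
glucose: C1V1 = C2V2 → 0.234% ÷ 13.1% × 4220 mL = 75.38 mL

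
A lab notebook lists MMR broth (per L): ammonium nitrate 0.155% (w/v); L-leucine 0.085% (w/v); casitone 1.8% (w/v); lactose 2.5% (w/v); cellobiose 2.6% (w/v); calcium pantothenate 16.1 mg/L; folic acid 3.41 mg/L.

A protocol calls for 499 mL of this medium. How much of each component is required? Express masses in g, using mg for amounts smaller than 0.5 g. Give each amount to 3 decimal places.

ammonium nitrate 0.773 g; L-leucine 424.150 mg; casitone 8.982 g; lactose 12.475 g; cellobiose 12.974 g; calcium pantothenate 8.034 mg; folic acid 1.702 mg

Working volume: 499 mL = 0.499 L.
ammonium nitrate: 0.155 g per 100 mL × 499 mL ÷ 100 = 0.773 g
L-leucine: 0.085% w/v = 0.85 g/L → 0.85 × 0.499 L = 0.42415 g = 424.150 mg
casitone: 1.8% w/v = 18 g/L → 18 × 0.499 L = 8.982 g
lactose: 2.5% w/v = 25 g/L → 25 × 0.499 L = 12.475 g
cellobiose: 2.6% w/v = 26 g/L → 26 × 0.499 L = 12.974 g
calcium pantothenate: 16.1 mg/L × 0.499 L = 8.034 mg
folic acid: 3.41 mg/L × 0.499 L = 1.702 mg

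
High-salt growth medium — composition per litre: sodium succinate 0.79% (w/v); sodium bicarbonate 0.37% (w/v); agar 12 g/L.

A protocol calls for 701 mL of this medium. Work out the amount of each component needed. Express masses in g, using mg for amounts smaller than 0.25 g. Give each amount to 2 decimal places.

Scale factor relative to 1 L: 0.701.
sodium succinate: 0.79 g per 100 mL × 701 mL ÷ 100 = 5.54 g
sodium bicarbonate: 0.37 g per 100 mL × 701 mL ÷ 100 = 2.59 g
agar: 12 g/L × 0.701 L = 8.41 g

sodium succinate 5.54 g; sodium bicarbonate 2.59 g; agar 8.41 g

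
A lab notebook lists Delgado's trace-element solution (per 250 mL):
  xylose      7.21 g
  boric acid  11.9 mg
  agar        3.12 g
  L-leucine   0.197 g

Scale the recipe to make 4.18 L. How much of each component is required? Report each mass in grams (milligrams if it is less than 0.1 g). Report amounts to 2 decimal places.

Ratio of target to recipe volume: 4180 / 250 = 16.72.
xylose: 7.21 g × (4180 mL / 250 mL) = 120.55 g
boric acid: 11.9 mg × (4180 mL / 250 mL) = 198.968 mg = 0.20 g
agar: 3.12 g × (4180 mL / 250 mL) = 52.17 g
L-leucine: 0.197 g × (4180 mL / 250 mL) = 3.29 g

xylose 120.55 g; boric acid 0.20 g; agar 52.17 g; L-leucine 3.29 g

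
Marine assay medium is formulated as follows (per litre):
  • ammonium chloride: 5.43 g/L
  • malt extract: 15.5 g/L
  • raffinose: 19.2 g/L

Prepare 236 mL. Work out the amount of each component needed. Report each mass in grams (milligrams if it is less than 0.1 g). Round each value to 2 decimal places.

ammonium chloride 1.28 g; malt extract 3.66 g; raffinose 4.53 g

Scale factor relative to 1 L: 0.236.
ammonium chloride: 5.43 g/L × 0.236 L = 1.28 g
malt extract: 15.5 g/L × 0.236 L = 3.66 g
raffinose: 19.2 g/L × 0.236 L = 4.53 g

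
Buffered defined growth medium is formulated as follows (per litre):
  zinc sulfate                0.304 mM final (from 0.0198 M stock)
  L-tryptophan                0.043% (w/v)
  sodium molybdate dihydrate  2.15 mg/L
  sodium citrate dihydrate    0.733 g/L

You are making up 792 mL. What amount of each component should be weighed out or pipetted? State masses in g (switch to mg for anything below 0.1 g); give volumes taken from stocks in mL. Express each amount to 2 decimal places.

Working volume: 792 mL = 0.792 L.
zinc sulfate: dilute stock: 0.304 mM × 792 mL ÷ 19.8 mM = 12.16 mL
L-tryptophan: 0.043 g per 100 mL × 792 mL ÷ 100 = 0.34 g
sodium molybdate dihydrate: 2.15 mg/L × 0.792 L = 1.70 mg
sodium citrate dihydrate: 0.733 g/L × 0.792 L = 0.58 g

zinc sulfate 12.16 mL; L-tryptophan 0.34 g; sodium molybdate dihydrate 1.70 mg; sodium citrate dihydrate 0.58 g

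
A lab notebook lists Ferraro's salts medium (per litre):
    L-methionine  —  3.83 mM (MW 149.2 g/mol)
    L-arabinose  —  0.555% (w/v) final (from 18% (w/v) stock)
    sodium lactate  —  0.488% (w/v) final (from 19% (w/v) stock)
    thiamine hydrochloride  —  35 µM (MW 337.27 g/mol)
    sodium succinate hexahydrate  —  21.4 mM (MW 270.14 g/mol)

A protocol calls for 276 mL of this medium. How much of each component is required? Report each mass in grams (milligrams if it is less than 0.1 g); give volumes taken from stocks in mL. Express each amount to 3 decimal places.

Working volume: 276 mL = 0.276 L.
L-methionine: 3.83 mmol/L × 149.2 g/mol × 0.276 L ÷ 1000 = 0.158 g
L-arabinose: dilute stock: 0.555% ÷ 18% × 276 mL = 8.510 mL
sodium lactate: dilute stock: 0.488% ÷ 19% × 276 mL = 7.089 mL
thiamine hydrochloride: 35 µmol/L × 337.27 g/mol × 0.276 L ÷ 1000 = 3.258 mg
sodium succinate hexahydrate: 21.4 mmol/L × 270.14 g/mol × 0.276 L ÷ 1000 = 1.596 g

L-methionine 0.158 g; L-arabinose 8.510 mL; sodium lactate 7.089 mL; thiamine hydrochloride 3.258 mg; sodium succinate hexahydrate 1.596 g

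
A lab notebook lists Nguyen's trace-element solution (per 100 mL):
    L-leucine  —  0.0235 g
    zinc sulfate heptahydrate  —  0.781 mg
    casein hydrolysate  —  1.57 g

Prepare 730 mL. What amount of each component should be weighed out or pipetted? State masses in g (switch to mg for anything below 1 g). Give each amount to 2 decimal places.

L-leucine 171.55 mg; zinc sulfate heptahydrate 5.70 mg; casein hydrolysate 11.46 g

Scale factor = 730 mL / 100 mL = 7.3.
L-leucine: 0.0235 g × (730 mL / 100 mL) = 0.17155 g = 171.55 mg
zinc sulfate heptahydrate: 0.781 mg × (730 mL / 100 mL) = 5.70 mg
casein hydrolysate: 1.57 g × (730 mL / 100 mL) = 11.46 g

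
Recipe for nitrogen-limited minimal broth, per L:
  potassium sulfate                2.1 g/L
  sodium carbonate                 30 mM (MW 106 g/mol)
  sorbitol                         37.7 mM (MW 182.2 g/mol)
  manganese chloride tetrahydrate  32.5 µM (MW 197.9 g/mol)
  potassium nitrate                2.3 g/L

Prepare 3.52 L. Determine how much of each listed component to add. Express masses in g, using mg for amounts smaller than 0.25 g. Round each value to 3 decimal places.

Working volume: 3.52 L.
potassium sulfate: 2.1 g/L × 3.52 L = 7.392 g
sodium carbonate: 30 mmol/L × 106 g/mol × 3.52 L ÷ 1000 = 11.194 g
sorbitol: 37.7 mmol/L × 182.2 g/mol × 3.52 L ÷ 1000 = 24.179 g
manganese chloride tetrahydrate: 32.5 µmol/L × 197.9 g/mol × 3.52 L ÷ 1000 = 22.640 mg
potassium nitrate: 2.3 g/L × 3.52 L = 8.096 g

potassium sulfate 7.392 g; sodium carbonate 11.194 g; sorbitol 24.179 g; manganese chloride tetrahydrate 22.640 mg; potassium nitrate 8.096 g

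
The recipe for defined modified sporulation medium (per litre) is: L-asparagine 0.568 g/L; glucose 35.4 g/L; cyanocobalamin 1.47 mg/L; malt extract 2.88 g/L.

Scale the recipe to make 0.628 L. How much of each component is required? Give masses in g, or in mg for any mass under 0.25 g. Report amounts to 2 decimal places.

L-asparagine 0.36 g; glucose 22.23 g; cyanocobalamin 0.92 mg; malt extract 1.81 g

Scale factor relative to 1 L: 0.628.
L-asparagine: 0.568 g/L × 0.628 L = 0.36 g
glucose: 35.4 g/L × 0.628 L = 22.23 g
cyanocobalamin: 1.47 mg/L × 0.628 L = 0.92 mg
malt extract: 2.88 g/L × 0.628 L = 1.81 g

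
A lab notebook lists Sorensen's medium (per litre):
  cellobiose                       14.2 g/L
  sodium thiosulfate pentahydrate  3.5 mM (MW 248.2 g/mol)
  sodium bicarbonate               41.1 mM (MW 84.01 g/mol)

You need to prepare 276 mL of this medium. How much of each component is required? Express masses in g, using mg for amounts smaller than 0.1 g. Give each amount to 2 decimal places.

cellobiose 3.92 g; sodium thiosulfate pentahydrate 0.24 g; sodium bicarbonate 0.95 g

Scale factor relative to 1 L: 0.276.
cellobiose: 14.2 g/L × 0.276 L = 3.92 g
sodium thiosulfate pentahydrate: 3.5 mmol/L × 248.2 g/mol × 0.276 L ÷ 1000 = 0.24 g
sodium bicarbonate: 41.1 mmol/L × 84.01 g/mol × 0.276 L ÷ 1000 = 0.95 g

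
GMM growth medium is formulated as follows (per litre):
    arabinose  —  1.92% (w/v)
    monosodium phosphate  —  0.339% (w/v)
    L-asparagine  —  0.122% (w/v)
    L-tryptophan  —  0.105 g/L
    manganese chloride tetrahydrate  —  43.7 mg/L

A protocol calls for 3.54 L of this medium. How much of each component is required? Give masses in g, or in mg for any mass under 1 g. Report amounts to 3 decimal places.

arabinose 67.968 g; monosodium phosphate 12.001 g; L-asparagine 4.319 g; L-tryptophan 371.700 mg; manganese chloride tetrahydrate 154.698 mg

Scale factor relative to 1 L: 3.54.
arabinose: 1.92 g per 100 mL × 3540 mL ÷ 100 = 67.968 g
monosodium phosphate: 0.339% w/v = 3.39 g/L → 3.39 × 3.54 L = 12.001 g
L-asparagine: 0.122% w/v = 1.22 g/L → 1.22 × 3.54 L = 4.319 g
L-tryptophan: 0.105 g/L × 3.54 L = 0.3717 g = 371.700 mg
manganese chloride tetrahydrate: 43.7 mg/L × 3.54 L = 154.698 mg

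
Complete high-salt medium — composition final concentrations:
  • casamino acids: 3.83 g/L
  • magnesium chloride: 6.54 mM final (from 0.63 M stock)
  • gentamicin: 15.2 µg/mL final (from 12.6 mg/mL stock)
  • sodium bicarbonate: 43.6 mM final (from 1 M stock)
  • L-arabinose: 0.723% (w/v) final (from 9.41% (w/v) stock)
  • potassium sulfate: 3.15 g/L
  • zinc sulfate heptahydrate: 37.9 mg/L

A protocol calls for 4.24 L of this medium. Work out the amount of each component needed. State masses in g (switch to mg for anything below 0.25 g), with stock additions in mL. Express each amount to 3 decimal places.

Working volume: 4.24 L.
casamino acids: 3.83 g/L × 4.24 L = 16.239 g
magnesium chloride: dilute stock: 6.54 mM × 4240 mL ÷ 630 mM = 44.015 mL
gentamicin: dilute stock: 15.2 µg/mL × 4240 mL ÷ 12600 µg/mL = 5.115 mL
sodium bicarbonate: C1V1 = C2V2 → 43.6 mM × 4240 mL ÷ 1000 mM = 184.864 mL
L-arabinose: C1V1 = C2V2 → 0.723% ÷ 9.41% × 4240 mL = 325.773 mL
potassium sulfate: 3.15 g/L × 4.24 L = 13.356 g
zinc sulfate heptahydrate: 37.9 mg/L × 4.24 L = 160.696 mg

casamino acids 16.239 g; magnesium chloride 44.015 mL; gentamicin 5.115 mL; sodium bicarbonate 184.864 mL; L-arabinose 325.773 mL; potassium sulfate 13.356 g; zinc sulfate heptahydrate 160.696 mg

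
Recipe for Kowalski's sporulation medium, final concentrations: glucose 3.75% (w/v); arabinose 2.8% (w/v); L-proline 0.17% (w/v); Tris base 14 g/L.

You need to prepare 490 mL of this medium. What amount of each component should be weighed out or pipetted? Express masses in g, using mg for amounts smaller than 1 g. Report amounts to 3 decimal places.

glucose 18.375 g; arabinose 13.720 g; L-proline 833.000 mg; Tris base 6.860 g

Scale factor relative to 1 L: 0.49.
glucose: 3.75% w/v = 37.5 g/L → 37.5 × 0.49 L = 18.375 g
arabinose: 2.8% w/v = 28 g/L → 28 × 0.49 L = 13.720 g
L-proline: 0.17% w/v = 1.7 g/L → 1.7 × 0.49 L = 0.833 g = 833.000 mg
Tris base: 14 g/L × 0.49 L = 6.860 g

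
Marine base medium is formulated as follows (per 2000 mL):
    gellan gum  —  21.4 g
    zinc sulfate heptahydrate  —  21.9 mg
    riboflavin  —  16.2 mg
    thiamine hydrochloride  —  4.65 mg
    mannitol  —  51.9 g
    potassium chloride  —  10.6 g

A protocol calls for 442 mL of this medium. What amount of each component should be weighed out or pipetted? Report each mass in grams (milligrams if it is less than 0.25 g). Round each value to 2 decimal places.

Ratio of target to recipe volume: 442 / 2000 = 0.221.
gellan gum: 21.4 g × (442 mL / 2000 mL) = 4.73 g
zinc sulfate heptahydrate: 21.9 mg × (442 mL / 2000 mL) = 4.84 mg
riboflavin: 16.2 mg × (442 mL / 2000 mL) = 3.58 mg
thiamine hydrochloride: 4.65 mg × (442 mL / 2000 mL) = 1.03 mg
mannitol: 51.9 g × (442 mL / 2000 mL) = 11.47 g
potassium chloride: 10.6 g × (442 mL / 2000 mL) = 2.34 g

gellan gum 4.73 g; zinc sulfate heptahydrate 4.84 mg; riboflavin 3.58 mg; thiamine hydrochloride 1.03 mg; mannitol 11.47 g; potassium chloride 2.34 g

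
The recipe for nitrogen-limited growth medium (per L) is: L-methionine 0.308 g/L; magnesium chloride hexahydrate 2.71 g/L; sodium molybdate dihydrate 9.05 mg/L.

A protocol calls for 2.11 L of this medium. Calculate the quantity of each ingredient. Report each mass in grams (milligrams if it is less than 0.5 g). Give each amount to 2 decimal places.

Working volume: 2.11 L.
L-methionine: 0.308 g/L × 2.11 L = 0.65 g
magnesium chloride hexahydrate: 2.71 g/L × 2.11 L = 5.72 g
sodium molybdate dihydrate: 9.05 mg/L × 2.11 L = 19.10 mg

L-methionine 0.65 g; magnesium chloride hexahydrate 5.72 g; sodium molybdate dihydrate 19.10 mg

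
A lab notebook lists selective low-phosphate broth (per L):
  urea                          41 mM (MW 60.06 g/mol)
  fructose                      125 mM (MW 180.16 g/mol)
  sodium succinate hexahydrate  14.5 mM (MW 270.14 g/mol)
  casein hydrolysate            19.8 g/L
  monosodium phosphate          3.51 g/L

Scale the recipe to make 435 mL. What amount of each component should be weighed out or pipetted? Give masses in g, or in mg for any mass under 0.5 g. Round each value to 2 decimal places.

urea 1.07 g; fructose 9.80 g; sodium succinate hexahydrate 1.70 g; casein hydrolysate 8.61 g; monosodium phosphate 1.53 g

Target volume = 435 mL = 0.435 L.
urea: 41 mmol/L × 60.06 g/mol × 0.435 L ÷ 1000 = 1.07 g
fructose: 125 mmol/L × 180.16 g/mol × 0.435 L ÷ 1000 = 9.80 g
sodium succinate hexahydrate: 14.5 mmol/L × 270.14 g/mol × 0.435 L ÷ 1000 = 1.70 g
casein hydrolysate: 19.8 g/L × 0.435 L = 8.61 g
monosodium phosphate: 3.51 g/L × 0.435 L = 1.53 g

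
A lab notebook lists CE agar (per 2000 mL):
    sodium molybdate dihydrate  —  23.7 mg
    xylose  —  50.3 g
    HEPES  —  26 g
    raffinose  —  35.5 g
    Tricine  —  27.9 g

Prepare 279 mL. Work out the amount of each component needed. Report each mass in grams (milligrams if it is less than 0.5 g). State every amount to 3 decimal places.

sodium molybdate dihydrate 3.306 mg; xylose 7.017 g; HEPES 3.627 g; raffinose 4.952 g; Tricine 3.892 g

Ratio of target to recipe volume: 279 / 2000 = 0.1395.
sodium molybdate dihydrate: 23.7 mg × (279 mL / 2000 mL) = 3.306 mg
xylose: 50.3 g × (279 mL / 2000 mL) = 7.017 g
HEPES: 26 g × (279 mL / 2000 mL) = 3.627 g
raffinose: 35.5 g × (279 mL / 2000 mL) = 4.952 g
Tricine: 27.9 g × (279 mL / 2000 mL) = 3.892 g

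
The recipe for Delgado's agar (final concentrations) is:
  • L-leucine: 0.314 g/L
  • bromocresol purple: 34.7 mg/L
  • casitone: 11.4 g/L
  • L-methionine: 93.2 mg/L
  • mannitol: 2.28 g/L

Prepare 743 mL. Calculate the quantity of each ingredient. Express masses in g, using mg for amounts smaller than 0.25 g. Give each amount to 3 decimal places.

Target volume = 743 mL = 0.743 L.
L-leucine: 0.314 g/L × 0.743 L = 0.233302 g = 233.302 mg
bromocresol purple: 34.7 mg/L × 0.743 L = 25.782 mg
casitone: 11.4 g/L × 0.743 L = 8.470 g
L-methionine: 93.2 mg/L × 0.743 L = 69.248 mg
mannitol: 2.28 g/L × 0.743 L = 1.694 g

L-leucine 233.302 mg; bromocresol purple 25.782 mg; casitone 8.470 g; L-methionine 69.248 mg; mannitol 1.694 g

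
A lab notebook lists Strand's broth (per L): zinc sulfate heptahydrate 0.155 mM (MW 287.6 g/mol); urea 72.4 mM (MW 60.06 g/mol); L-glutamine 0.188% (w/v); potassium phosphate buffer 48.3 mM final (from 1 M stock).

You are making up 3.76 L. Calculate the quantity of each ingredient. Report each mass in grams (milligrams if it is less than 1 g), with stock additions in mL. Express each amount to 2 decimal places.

Working volume: 3.76 L.
zinc sulfate heptahydrate: 0.155 mmol/L × 287.6 mg/mmol × 3.76 L = 167.61 mg
urea: 72.4 mmol/L × 60.06 g/mol × 3.76 L ÷ 1000 = 16.35 g
L-glutamine: 0.188% w/v = 1.88 g/L → 1.88 × 3.76 L = 7.07 g
potassium phosphate buffer: C1V1 = C2V2 → 48.3 mM × 3760 mL ÷ 1000 mM = 181.61 mL

zinc sulfate heptahydrate 167.61 mg; urea 16.35 g; L-glutamine 7.07 g; potassium phosphate buffer 181.61 mL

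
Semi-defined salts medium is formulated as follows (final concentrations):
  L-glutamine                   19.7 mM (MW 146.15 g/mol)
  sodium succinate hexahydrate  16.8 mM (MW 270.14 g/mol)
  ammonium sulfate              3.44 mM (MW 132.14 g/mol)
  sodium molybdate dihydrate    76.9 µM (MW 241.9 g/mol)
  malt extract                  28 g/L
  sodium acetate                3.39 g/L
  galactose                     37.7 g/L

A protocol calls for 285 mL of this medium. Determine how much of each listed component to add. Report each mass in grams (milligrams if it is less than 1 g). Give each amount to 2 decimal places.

L-glutamine 820.56 mg; sodium succinate hexahydrate 1.29 g; ammonium sulfate 129.55 mg; sodium molybdate dihydrate 5.30 mg; malt extract 7.98 g; sodium acetate 966.15 mg; galactose 10.74 g

Working volume: 285 mL = 0.285 L.
L-glutamine: 19.7 mmol/L × 146.15 mg/mmol × 0.285 L = 820.56 mg
sodium succinate hexahydrate: 16.8 mmol/L × 270.14 g/mol × 0.285 L ÷ 1000 = 1.29 g
ammonium sulfate: 3.44 mmol/L × 132.14 mg/mmol × 0.285 L = 129.55 mg
sodium molybdate dihydrate: 76.9 µmol/L × 241.9 g/mol × 0.285 L ÷ 1000 = 5.30 mg
malt extract: 28 g/L × 0.285 L = 7.98 g
sodium acetate: 3.39 g/L × 0.285 L = 0.96615 g = 966.15 mg
galactose: 37.7 g/L × 0.285 L = 10.74 g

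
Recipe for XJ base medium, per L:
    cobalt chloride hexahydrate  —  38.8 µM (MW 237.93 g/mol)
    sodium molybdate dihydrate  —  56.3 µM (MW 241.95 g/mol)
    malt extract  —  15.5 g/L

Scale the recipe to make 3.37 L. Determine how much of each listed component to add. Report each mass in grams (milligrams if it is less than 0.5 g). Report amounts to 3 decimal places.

Scale factor relative to 1 L: 3.37.
cobalt chloride hexahydrate: 38.8 µmol/L × 237.93 g/mol × 3.37 L ÷ 1000 = 31.111 mg
sodium molybdate dihydrate: 56.3 µmol/L × 241.95 g/mol × 3.37 L ÷ 1000 = 45.905 mg
malt extract: 15.5 g/L × 3.37 L = 52.235 g

cobalt chloride hexahydrate 31.111 mg; sodium molybdate dihydrate 45.905 mg; malt extract 52.235 g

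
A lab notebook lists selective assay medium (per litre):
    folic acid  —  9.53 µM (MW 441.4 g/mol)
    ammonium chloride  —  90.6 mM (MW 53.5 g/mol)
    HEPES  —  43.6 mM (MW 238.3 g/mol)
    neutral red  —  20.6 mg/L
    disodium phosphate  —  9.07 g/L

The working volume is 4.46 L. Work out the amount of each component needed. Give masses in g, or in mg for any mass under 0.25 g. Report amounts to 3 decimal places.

folic acid 18.761 mg; ammonium chloride 21.618 g; HEPES 46.339 g; neutral red 91.876 mg; disodium phosphate 40.452 g

Scale factor relative to 1 L: 4.46.
folic acid: 9.53 µmol/L × 441.4 g/mol × 4.46 L ÷ 1000 = 18.761 mg
ammonium chloride: 90.6 mmol/L × 53.5 g/mol × 4.46 L ÷ 1000 = 21.618 g
HEPES: 43.6 mmol/L × 238.3 g/mol × 4.46 L ÷ 1000 = 46.339 g
neutral red: 20.6 mg/L × 4.46 L = 91.876 mg
disodium phosphate: 9.07 g/L × 4.46 L = 40.452 g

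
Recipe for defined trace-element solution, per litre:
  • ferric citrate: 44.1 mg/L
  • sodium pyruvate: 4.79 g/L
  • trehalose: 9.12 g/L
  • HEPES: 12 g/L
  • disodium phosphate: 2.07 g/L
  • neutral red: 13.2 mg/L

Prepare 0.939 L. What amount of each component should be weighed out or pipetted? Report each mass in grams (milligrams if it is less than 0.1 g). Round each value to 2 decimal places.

ferric citrate 41.41 mg; sodium pyruvate 4.50 g; trehalose 8.56 g; HEPES 11.27 g; disodium phosphate 1.94 g; neutral red 12.39 mg

Working volume: 0.939 L.
ferric citrate: 44.1 mg/L × 0.939 L = 41.41 mg
sodium pyruvate: 4.79 g/L × 0.939 L = 4.50 g
trehalose: 9.12 g/L × 0.939 L = 8.56 g
HEPES: 12 g/L × 0.939 L = 11.27 g
disodium phosphate: 2.07 g/L × 0.939 L = 1.94 g
neutral red: 13.2 mg/L × 0.939 L = 12.39 mg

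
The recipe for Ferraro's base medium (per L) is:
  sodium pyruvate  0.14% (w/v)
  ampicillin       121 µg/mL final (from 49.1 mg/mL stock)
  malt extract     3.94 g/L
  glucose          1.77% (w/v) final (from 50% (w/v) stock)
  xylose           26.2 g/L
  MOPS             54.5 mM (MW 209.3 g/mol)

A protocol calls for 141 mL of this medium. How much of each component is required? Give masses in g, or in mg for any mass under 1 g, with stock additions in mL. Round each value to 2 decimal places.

sodium pyruvate 197.40 mg; ampicillin 0.35 mL; malt extract 555.54 mg; glucose 4.99 mL; xylose 3.69 g; MOPS 1.61 g

Target volume = 141 mL = 0.141 L.
sodium pyruvate: 0.14% w/v = 1.4 g/L → 1.4 × 0.141 L = 0.1974 g = 197.40 mg
ampicillin: dilute stock: 121 µg/mL × 141 mL ÷ 49100 µg/mL = 0.35 mL
malt extract: 3.94 g/L × 0.141 L = 0.55554 g = 555.54 mg
glucose: dilute stock: 1.77% ÷ 50% × 141 mL = 4.99 mL
xylose: 26.2 g/L × 0.141 L = 3.69 g
MOPS: 54.5 mmol/L × 209.3 g/mol × 0.141 L ÷ 1000 = 1.61 g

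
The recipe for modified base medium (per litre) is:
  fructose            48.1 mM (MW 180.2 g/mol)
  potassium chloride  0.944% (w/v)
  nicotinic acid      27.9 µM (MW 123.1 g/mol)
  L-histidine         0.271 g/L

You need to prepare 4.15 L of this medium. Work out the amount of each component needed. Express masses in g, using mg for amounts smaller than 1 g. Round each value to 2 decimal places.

Working volume: 4.15 L.
fructose: 48.1 mmol/L × 180.2 g/mol × 4.15 L ÷ 1000 = 35.97 g
potassium chloride: 0.944% w/v = 9.44 g/L → 9.44 × 4.15 L = 39.18 g
nicotinic acid: 27.9 µmol/L × 123.1 g/mol × 4.15 L ÷ 1000 = 14.25 mg
L-histidine: 0.271 g/L × 4.15 L = 1.12 g

fructose 35.97 g; potassium chloride 39.18 g; nicotinic acid 14.25 mg; L-histidine 1.12 g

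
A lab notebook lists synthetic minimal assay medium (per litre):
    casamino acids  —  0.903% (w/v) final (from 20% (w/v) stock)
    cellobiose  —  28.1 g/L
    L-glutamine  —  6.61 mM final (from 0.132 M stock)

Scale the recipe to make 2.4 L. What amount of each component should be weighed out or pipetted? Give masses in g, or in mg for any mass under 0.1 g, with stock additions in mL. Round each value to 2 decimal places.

casamino acids 108.36 mL; cellobiose 67.44 g; L-glutamine 120.18 mL

Working volume: 2.4 L.
casamino acids: V = C2·V2/C1 = 0.903% ÷ 20% × 2400 mL = 108.36 mL
cellobiose: 28.1 g/L × 2.4 L = 67.44 g
L-glutamine: V = C2·V2/C1 = 6.61 mM × 2400 mL ÷ 132 mM = 120.18 mL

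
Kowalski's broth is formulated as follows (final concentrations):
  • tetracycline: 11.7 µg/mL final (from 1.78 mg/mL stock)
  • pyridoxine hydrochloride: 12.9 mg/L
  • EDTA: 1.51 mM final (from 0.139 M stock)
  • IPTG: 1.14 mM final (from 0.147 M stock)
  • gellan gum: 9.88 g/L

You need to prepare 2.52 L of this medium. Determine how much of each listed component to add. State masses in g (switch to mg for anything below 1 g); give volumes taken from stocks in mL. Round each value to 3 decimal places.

tetracycline 16.564 mL; pyridoxine hydrochloride 32.508 mg; EDTA 27.376 mL; IPTG 19.543 mL; gellan gum 24.898 g

Scale factor relative to 1 L: 2.52.
tetracycline: C1V1 = C2V2 → 11.7 µg/mL × 2520 mL ÷ 1780 µg/mL = 16.564 mL
pyridoxine hydrochloride: 12.9 mg/L × 2.52 L = 32.508 mg
EDTA: dilute stock: 1.51 mM × 2520 mL ÷ 139 mM = 27.376 mL
IPTG: V = C2·V2/C1 = 1.14 mM × 2520 mL ÷ 147 mM = 19.543 mL
gellan gum: 9.88 g/L × 2.52 L = 24.898 g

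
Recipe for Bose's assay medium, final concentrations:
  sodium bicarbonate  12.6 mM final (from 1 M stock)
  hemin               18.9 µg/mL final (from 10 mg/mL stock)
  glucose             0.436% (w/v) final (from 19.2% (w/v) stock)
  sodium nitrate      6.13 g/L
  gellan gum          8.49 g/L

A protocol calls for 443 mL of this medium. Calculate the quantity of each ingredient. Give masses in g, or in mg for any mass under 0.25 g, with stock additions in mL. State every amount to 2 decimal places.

Scale factor relative to 1 L: 0.443.
sodium bicarbonate: dilute stock: 12.6 mM × 443 mL ÷ 1000 mM = 5.58 mL
hemin: dilute stock: 18.9 µg/mL × 443 mL ÷ 10000 µg/mL = 0.84 mL
glucose: C1V1 = C2V2 → 0.436% ÷ 19.2% × 443 mL = 10.06 mL
sodium nitrate: 6.13 g/L × 0.443 L = 2.72 g
gellan gum: 8.49 g/L × 0.443 L = 3.76 g

sodium bicarbonate 5.58 mL; hemin 0.84 mL; glucose 10.06 mL; sodium nitrate 2.72 g; gellan gum 3.76 g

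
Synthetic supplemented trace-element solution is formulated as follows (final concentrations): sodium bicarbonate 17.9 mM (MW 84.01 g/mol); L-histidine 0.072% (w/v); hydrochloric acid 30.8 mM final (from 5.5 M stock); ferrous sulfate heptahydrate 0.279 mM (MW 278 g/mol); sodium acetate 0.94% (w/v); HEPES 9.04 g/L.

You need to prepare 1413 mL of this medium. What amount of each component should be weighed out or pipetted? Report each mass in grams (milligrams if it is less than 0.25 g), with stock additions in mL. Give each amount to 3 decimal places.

sodium bicarbonate 2.125 g; L-histidine 1.017 g; hydrochloric acid 7.913 mL; ferrous sulfate heptahydrate 109.595 mg; sodium acetate 13.282 g; HEPES 12.774 g

Scale factor relative to 1 L: 1.413.
sodium bicarbonate: 17.9 mmol/L × 84.01 g/mol × 1.413 L ÷ 1000 = 2.125 g
L-histidine: 0.072% w/v = 0.72 g/L → 0.72 × 1.413 L = 1.017 g
hydrochloric acid: C1V1 = C2V2 → 30.8 mM × 1413 mL ÷ 5500 mM = 7.913 mL
ferrous sulfate heptahydrate: 0.279 mmol/L × 278 mg/mmol × 1.413 L = 109.595 mg
sodium acetate: 0.94 g per 100 mL × 1413 mL ÷ 100 = 13.282 g
HEPES: 9.04 g/L × 1.413 L = 12.774 g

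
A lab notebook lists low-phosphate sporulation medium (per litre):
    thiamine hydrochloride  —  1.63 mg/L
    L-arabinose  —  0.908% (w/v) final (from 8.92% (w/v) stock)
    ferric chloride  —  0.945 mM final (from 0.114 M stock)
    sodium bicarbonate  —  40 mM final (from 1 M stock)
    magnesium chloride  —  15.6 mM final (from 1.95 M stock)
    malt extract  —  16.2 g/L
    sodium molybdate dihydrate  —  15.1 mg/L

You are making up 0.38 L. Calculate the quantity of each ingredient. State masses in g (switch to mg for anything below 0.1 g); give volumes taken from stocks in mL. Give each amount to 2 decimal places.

thiamine hydrochloride 0.62 mg; L-arabinose 38.68 mL; ferric chloride 3.15 mL; sodium bicarbonate 15.20 mL; magnesium chloride 3.04 mL; malt extract 6.16 g; sodium molybdate dihydrate 5.74 mg

Scale factor relative to 1 L: 0.38.
thiamine hydrochloride: 1.63 mg/L × 0.38 L = 0.62 mg
L-arabinose: V = C2·V2/C1 = 0.908% ÷ 8.92% × 380 mL = 38.68 mL
ferric chloride: V = C2·V2/C1 = 0.945 mM × 380 mL ÷ 114 mM = 3.15 mL
sodium bicarbonate: V = C2·V2/C1 = 40 mM × 380 mL ÷ 1000 mM = 15.20 mL
magnesium chloride: dilute stock: 15.6 mM × 380 mL ÷ 1950 mM = 3.04 mL
malt extract: 16.2 g/L × 0.38 L = 6.16 g
sodium molybdate dihydrate: 15.1 mg/L × 0.38 L = 5.74 mg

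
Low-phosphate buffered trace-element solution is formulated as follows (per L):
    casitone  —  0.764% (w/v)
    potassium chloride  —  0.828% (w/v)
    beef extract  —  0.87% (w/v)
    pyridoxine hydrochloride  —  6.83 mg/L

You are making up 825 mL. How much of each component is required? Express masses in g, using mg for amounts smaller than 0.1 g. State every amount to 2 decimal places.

casitone 6.30 g; potassium chloride 6.83 g; beef extract 7.18 g; pyridoxine hydrochloride 5.63 mg

Target volume = 825 mL = 0.825 L.
casitone: 0.764% w/v = 7.64 g/L → 7.64 × 0.825 L = 6.30 g
potassium chloride: 0.828% w/v = 8.28 g/L → 8.28 × 0.825 L = 6.83 g
beef extract: 0.87 g per 100 mL × 825 mL ÷ 100 = 7.18 g
pyridoxine hydrochloride: 6.83 mg/L × 0.825 L = 5.63 mg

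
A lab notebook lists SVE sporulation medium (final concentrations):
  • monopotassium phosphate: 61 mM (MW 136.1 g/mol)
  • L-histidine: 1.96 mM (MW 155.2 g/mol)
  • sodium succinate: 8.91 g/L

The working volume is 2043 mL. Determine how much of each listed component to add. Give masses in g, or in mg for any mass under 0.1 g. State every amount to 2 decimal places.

monopotassium phosphate 16.96 g; L-histidine 0.62 g; sodium succinate 18.20 g

Target volume = 2043 mL = 2.043 L.
monopotassium phosphate: 61 mmol/L × 136.1 g/mol × 2.043 L ÷ 1000 = 16.96 g
L-histidine: 1.96 mmol/L × 155.2 g/mol × 2.043 L ÷ 1000 = 0.62 g
sodium succinate: 8.91 g/L × 2.043 L = 18.20 g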